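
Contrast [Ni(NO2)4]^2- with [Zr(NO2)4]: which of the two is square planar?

[Ni(NO2)4]^2-

For [Ni(NO2)4]^2-: Ligand charges: each nitro (N-bound nitrite) is −1. With an overall charge of −2 the nickel centre must be in the +2 oxidation state. Group 10 minus oxidation state 2 gives a d⁸ configuration. Nitro (N-bound nitrite) is a strong-field ligand (high in the spectrochemical series). A 3d d⁸ ion with strong-field ligands gains enough CFSE to favour square planar over tetrahedral. → square planar.
For [Zr(NO2)4]: Ligand charges: each nitro (N-bound nitrite) is −1. With an overall charge of 0 the zirconium centre must be in the +4 oxidation state. Group 4 minus oxidation state 4 gives a d⁰ configuration. A d⁰ ion has no crystal-field stabilisation preference between square planar and tetrahedral, so four ligands adopt the sterically favoured tetrahedral geometry. → tetrahedral.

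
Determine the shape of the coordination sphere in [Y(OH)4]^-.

tetrahedral

Summing ligand charges against the −1 overall charge gives an oxidation state of +3 for yttrium.
Y sits in group 3, so the d-electron count is 3 − 3 = 0.
With 4 monodentate ligands the coordination number is 4.
A d⁰ ion has no crystal-field stabilisation preference between square planar and tetrahedral, so four ligands adopt the sterically favoured tetrahedral geometry.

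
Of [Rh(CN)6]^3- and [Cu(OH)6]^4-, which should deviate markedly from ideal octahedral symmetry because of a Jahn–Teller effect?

[Cu(OH)6]^4-

[Rh(CN)6]^3-: Each cyanide is −1; balancing the −3 overall charge requires Rh(III). Group 9 minus oxidation state 3 gives a d⁶ configuration. A 4d ion has a large Δₒ and is invariably low-spin. The d⁶ configuration leaves the e_g set evenly filled (or empty) — no strong Jahn–Teller driving force.
[Cu(OH)6]^4-: Ligand charges: each hydroxide is −1. With an overall charge of −4 the copper centre must be in the +2 oxidation state. Group 11 minus oxidation state 2 gives a d⁹ configuration. The t₂g⁶e_g³ configuration has an unevenly filled e_g set; the Jahn–Teller theorem predicts a tetragonal distortion (typically axial elongation) to lift the degeneracy.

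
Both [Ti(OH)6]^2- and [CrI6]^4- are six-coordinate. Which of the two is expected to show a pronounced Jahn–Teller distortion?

[Ti(OH)6]^2-: Ligand charges: each hydroxide is −1. With an overall charge of −2 the titanium centre must be in the +4 oxidation state. Ti sits in group 4, so the d-electron count is 4 − 4 = 0. The d⁰ configuration leaves the e_g set evenly filled (or empty) — no strong Jahn–Teller driving force.
[CrI6]^4-: Ligand charges: each iodide is −1. With an overall charge of −4 the chromium centre must be in the +2 oxidation state. Chromium is a group-6 element; Cr(II) is therefore d⁴. Iodide is a weak-field ligand for a first-row metal, so the complex is high-spin. The t₂g³e_g¹ (high-spin) configuration has an unevenly filled e_g set; the Jahn–Teller theorem predicts a tetragonal distortion (typically axial elongation) to lift the degeneracy.

[CrI6]^4-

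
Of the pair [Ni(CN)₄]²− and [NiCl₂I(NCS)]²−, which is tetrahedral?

For [Ni(CN)₄]²−: Summing ligand charges against the −2 overall charge gives an oxidation state of +2 for nickel. Nickel is a group-10 element; Ni(II) is therefore d⁸. Cyanide is a strong-field ligand (high in the spectrochemical series). A 3d d⁸ ion with strong-field ligands gains enough CFSE to favour square planar over tetrahedral. → square planar.
For [NiCl₂I(NCS)]²−: Summing ligand charges against the −2 overall charge gives an oxidation state of +2 for nickel. Nickel is a group-10 element; Ni(II) is therefore d⁸. Chloride, iodide, and isothiocyanate are weak-field ligands. With weak-field ligands the CFSE gain from square planar is small, so a 3d d⁸ ion takes the sterically preferred tetrahedral geometry. → tetrahedral.

[NiCl₂I(NCS)]²−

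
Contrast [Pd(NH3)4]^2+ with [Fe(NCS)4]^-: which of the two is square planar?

For [Pd(NH3)4]^2+: Ammonia is neutral; balancing the +2 overall charge requires Pd(II). Group 10 minus oxidation state 2 gives a d⁸ configuration. A 4d d⁸ ion has a large crystal-field splitting; square planar leaves the high-energy d_{x²−y²} orbital empty and maximises CFSE. → square planar.
For [Fe(NCS)4]^-: Each isothiocyanate is −1; balancing the −1 overall charge requires Fe(III). Fe sits in group 8, so the d-electron count is 8 − 3 = 5. A high-spin d⁵ ion has zero CFSE in either geometry, so four ligands adopt the sterically favoured tetrahedral geometry. → tetrahedral.

[Pd(NH3)4]^2+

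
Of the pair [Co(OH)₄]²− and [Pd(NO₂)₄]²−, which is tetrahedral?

For [Co(OH)₄]²−: Summing ligand charges against the −2 overall charge gives an oxidation state of +2 for cobalt. Group 9 minus oxidation state 2 gives a d⁷ configuration. For a high-spin 3d d⁷ ion with weak-field ligands the small Δₜ gives little square-planar CFSE advantage, so four ligands adopt the sterically favoured tetrahedral geometry. → tetrahedral.
For [Pd(NO₂)₄]²−: Each nitro (N-bound nitrite) is −1; balancing the −2 overall charge requires Pd(II). Palladium is a group-10 element; Pd(II) is therefore d⁸. A 4d d⁸ ion has a large crystal-field splitting; square planar leaves the high-energy d_{x²−y²} orbital empty and maximises CFSE. → square planar.

[Co(OH)₄]²−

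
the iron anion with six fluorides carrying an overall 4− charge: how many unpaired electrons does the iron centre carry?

4 unpaired electrons

Ligand charges: each fluoride is −1. With an overall charge of −4 the iron centre must be in the +2 oxidation state.
Iron is a group-8 element; Fe(II) is therefore d⁶.
The spin state decides the count: Fluoride is a weak-field ligand for a first-row metal, so the complex is high-spin.
An octahedral high-spin d⁶ ion is t₂g⁴e_g², giving 4 unpaired electrons.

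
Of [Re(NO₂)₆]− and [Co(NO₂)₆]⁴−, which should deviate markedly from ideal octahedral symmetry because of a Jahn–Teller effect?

[Re(NO₂)₆]−: Summing ligand charges against the −1 overall charge gives an oxidation state of +5 for rhenium. Rhenium is a group-7 element; Re(V) is therefore d². The d² configuration leaves the e_g set evenly filled (or empty) — no strong Jahn–Teller driving force.
[Co(NO₂)₆]⁴−: Each nitro (N-bound nitrite) is −1; balancing the −4 overall charge requires Co(II). Group 9 minus oxidation state 2 gives a d⁷ configuration. Nitro (N-bound nitrite) is a strong-field ligand (high in the spectrochemical series) for a first-row metal, so the complex is low-spin. The t₂g⁶e_g¹ (low-spin) configuration has an unevenly filled e_g set; the Jahn–Teller theorem predicts a tetragonal distortion (typically axial elongation) to lift the degeneracy.

[Co(NO₂)₆]⁴−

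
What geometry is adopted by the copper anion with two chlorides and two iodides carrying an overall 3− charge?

Summing ligand charges against the −3 overall charge gives an oxidation state of +1 for copper.
Copper is a group-11 element; Cu(I) is therefore d¹⁰.
With 4 monodentate ligands the coordination number is 4.
A d¹⁰ ion has no crystal-field stabilisation preference between square planar and tetrahedral, so four ligands adopt the sterically favoured tetrahedral geometry.

tetrahedral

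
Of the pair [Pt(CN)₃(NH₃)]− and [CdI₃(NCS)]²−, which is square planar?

[Pt(CN)₃(NH₃)]−

For [Pt(CN)₃(NH₃)]−: Each cyanide is −1; ammonia is neutral; balancing the −1 overall charge requires Pt(II). Group 10 minus oxidation state 2 gives a d⁸ configuration. A 5d d⁸ ion has a large crystal-field splitting; square planar leaves the high-energy d_{x²−y²} orbital empty and maximises CFSE. → square planar.
For [CdI₃(NCS)]²−: Ligand charges: each iodide is −1; each isothiocyanate is −1. With an overall charge of −2 the cadmium centre must be in the +2 oxidation state. Group 12 minus oxidation state 2 gives a d¹⁰ configuration. A d¹⁰ ion has no crystal-field stabilisation preference between square planar and tetrahedral, so four ligands adopt the sterically favoured tetrahedral geometry. → tetrahedral.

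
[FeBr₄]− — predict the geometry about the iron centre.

Summing ligand charges against the −1 overall charge gives an oxidation state of +3 for iron.
Group 8 minus oxidation state 3 gives a d⁵ configuration.
With 4 monodentate ligands the coordination number is 4.
Bromide is a weak-field ligand.
A high-spin d⁵ ion has zero CFSE in either geometry, so four ligands adopt the sterically favoured tetrahedral geometry.

tetrahedral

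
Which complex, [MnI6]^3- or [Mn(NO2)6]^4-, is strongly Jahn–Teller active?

[MnI6]^3-: Ligand charges: each iodide is −1. With an overall charge of −3 the manganese centre must be in the +3 oxidation state. Mn sits in group 7, so the d-electron count is 7 − 3 = 4. Iodide is a weak-field ligand for a first-row metal, so the complex is high-spin. The t₂g³e_g¹ (high-spin) configuration has an unevenly filled e_g set; the Jahn–Teller theorem predicts a tetragonal distortion (typically axial elongation) to lift the degeneracy.
[Mn(NO2)6]^4-: Summing ligand charges against the −4 overall charge gives an oxidation state of +2 for manganese. Group 7 minus oxidation state 2 gives a d⁵ configuration. Nitro (N-bound nitrite) is a strong-field ligand (high in the spectrochemical series) for a first-row metal, so the complex is low-spin. The d⁵ configuration leaves the e_g set evenly filled (or empty) — no strong Jahn–Teller driving force.

[MnI6]^3-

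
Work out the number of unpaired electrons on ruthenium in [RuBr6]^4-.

0

Ligand charges: each bromide is −1. With an overall charge of −4 the ruthenium centre must be in the +2 oxidation state.
Group 8 minus oxidation state 2 gives a d⁶ configuration.
The spin state decides the count: a 4d ion has a large Δₒ and is invariably low-spin.
An octahedral low-spin d⁶ ion is t₂g⁶e_g⁰, giving 0 unpaired electrons.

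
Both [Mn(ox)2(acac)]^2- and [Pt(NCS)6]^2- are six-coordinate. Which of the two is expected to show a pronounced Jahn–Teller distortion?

[Mn(ox)2(acac)]^2-

[Mn(ox)2(acac)]^2-: Each oxalate is −2; each acetylacetonate is −1; balancing the −2 overall charge requires Mn(III). Group 7 minus oxidation state 3 gives a d⁴ configuration. Acetylacetonate and oxalate are weak-field ligands for a first-row metal, so the complex is high-spin. The t₂g³e_g¹ (high-spin) configuration has an unevenly filled e_g set; the Jahn–Teller theorem predicts a tetragonal distortion (typically axial elongation) to lift the degeneracy.
[Pt(NCS)6]^2-: Ligand charges: each isothiocyanate is −1. With an overall charge of −2 the platinum centre must be in the +4 oxidation state. Platinum is a group-10 element; Pt(IV) is therefore d⁶. A 5d ion has a large Δₒ and is invariably low-spin. The d⁶ configuration leaves the e_g set evenly filled (or empty) — no strong Jahn–Teller driving force.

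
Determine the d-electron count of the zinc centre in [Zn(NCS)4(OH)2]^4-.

Each isothiocyanate is −1; each hydroxide is −1; balancing the −4 overall charge requires Zn(II).
Group 12 minus oxidation state 2 gives a d¹⁰ configuration.

d¹⁰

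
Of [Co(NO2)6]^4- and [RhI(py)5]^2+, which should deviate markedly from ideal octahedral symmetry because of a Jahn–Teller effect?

[Co(NO2)6]^4-: Each nitro (N-bound nitrite) is −1; balancing the −4 overall charge requires Co(II). Co sits in group 9, so the d-electron count is 9 − 2 = 7. Nitro (N-bound nitrite) is a strong-field ligand (high in the spectrochemical series) for a first-row metal, so the complex is low-spin. The t₂g⁶e_g¹ (low-spin) configuration has an unevenly filled e_g set; the Jahn–Teller theorem predicts a tetragonal distortion (typically axial elongation) to lift the degeneracy.
[RhI(py)5]^2+: Ligand charges: each iodide is −1; pyridine is neutral. With an overall charge of +2 the rhodium centre must be in the +3 oxidation state. Rh sits in group 9, so the d-electron count is 9 − 3 = 6. A 4d ion has a large Δₒ and is invariably low-spin. The d⁶ configuration leaves the e_g set evenly filled (or empty) — no strong Jahn–Teller driving force.

[Co(NO2)6]^4-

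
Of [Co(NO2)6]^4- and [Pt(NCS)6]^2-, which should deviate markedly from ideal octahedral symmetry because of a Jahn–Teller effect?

[Co(NO2)6]^4-: Ligand charges: each nitro (N-bound nitrite) is −1. With an overall charge of −4 the cobalt centre must be in the +2 oxidation state. Group 9 minus oxidation state 2 gives a d⁷ configuration. Nitro (N-bound nitrite) is a strong-field ligand (high in the spectrochemical series) for a first-row metal, so the complex is low-spin. The t₂g⁶e_g¹ (low-spin) configuration has an unevenly filled e_g set; the Jahn–Teller theorem predicts a tetragonal distortion (typically axial elongation) to lift the degeneracy.
[Pt(NCS)6]^2-: Ligand charges: each isothiocyanate is −1. With an overall charge of −2 the platinum centre must be in the +4 oxidation state. Group 10 minus oxidation state 4 gives a d⁶ configuration. A 5d ion has a large Δₒ and is invariably low-spin. The d⁶ configuration leaves the e_g set evenly filled (or empty) — no strong Jahn–Teller driving force.

[Co(NO2)6]^4-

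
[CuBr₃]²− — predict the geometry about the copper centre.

Ligand charges: each bromide is −1. With an overall charge of −2 the copper centre must be in the +1 oxidation state.
Cu sits in group 11, so the d-electron count is 11 − 1 = 10.
With 3 monodentate ligands the coordination number is 3.
Three ligands around a d¹⁰ centre minimise repulsion in a trigonal-planar arrangement.

trigonal planar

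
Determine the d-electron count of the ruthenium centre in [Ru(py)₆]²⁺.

Ligand charges: pyridine is neutral. With an overall charge of +2 the ruthenium centre must be in the +2 oxidation state.
Ruthenium is a group-8 element; Ru(II) is therefore d⁶.

d6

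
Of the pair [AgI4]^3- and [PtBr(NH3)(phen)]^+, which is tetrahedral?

[AgI4]^3-

For [AgI4]^3-: Each iodide is −1; balancing the −3 overall charge requires Ag(I). Silver is a group-11 element; Ag(I) is therefore d¹⁰. A d¹⁰ ion has no crystal-field stabilisation preference between square planar and tetrahedral, so four ligands adopt the sterically favoured tetrahedral geometry. → tetrahedral.
For [PtBr(NH3)(phen)]^+: Ligand charges: each bromide is −1; ammonia is neutral; 1,10-phenanthroline is neutral. With an overall charge of +1 the platinum centre must be in the +2 oxidation state. Group 10 minus oxidation state 2 gives a d⁸ configuration. A 5d d⁸ ion has a large crystal-field splitting; square planar leaves the high-energy d_{x²−y²} orbital empty and maximises CFSE. → square planar.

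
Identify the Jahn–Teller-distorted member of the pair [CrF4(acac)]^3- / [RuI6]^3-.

[CrF4(acac)]^3-: Summing ligand charges against the −3 overall charge gives an oxidation state of +2 for chromium. Group 6 minus oxidation state 2 gives a d⁴ configuration. Acetylacetonate and fluoride are weak-field ligands for a first-row metal, so the complex is high-spin. The t₂g³e_g¹ (high-spin) configuration has an unevenly filled e_g set; the Jahn–Teller theorem predicts a tetragonal distortion (typically axial elongation) to lift the degeneracy.
[RuI6]^3-: Summing ligand charges against the −3 overall charge gives an oxidation state of +3 for ruthenium. Ruthenium is a group-8 element; Ru(III) is therefore d⁵. A 4d ion has a large Δₒ and is invariably low-spin. The d⁵ configuration leaves the e_g set evenly filled (or empty) — no strong Jahn–Teller driving force.

[CrF4(acac)]^3-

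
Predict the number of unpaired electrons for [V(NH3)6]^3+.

Ligand charges: ammonia is neutral. With an overall charge of +3 the vanadium centre must be in the +3 oxidation state.
V sits in group 5, so the d-electron count is 5 − 3 = 2.
In an octahedral field the d² configuration is t₂g²e_g⁰ (only one arrangement possible), giving 2 unpaired electrons.

2 unpaired electrons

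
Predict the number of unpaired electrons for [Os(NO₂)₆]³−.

Ligand charges: each nitro (N-bound nitrite) is −1. With an overall charge of −3 the osmium centre must be in the +3 oxidation state.
Group 8 minus oxidation state 3 gives a d⁵ configuration.
The spin state decides the count: a 5d ion has a large Δₒ and is invariably low-spin.
An octahedral low-spin d⁵ ion is t₂g⁵e_g⁰, giving 1 unpaired electron.

1 unpaired electron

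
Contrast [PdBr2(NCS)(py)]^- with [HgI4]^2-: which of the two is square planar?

For [PdBr2(NCS)(py)]^-: Ligand charges: each bromide is −1; each isothiocyanate is −1; pyridine is neutral. With an overall charge of −1 the palladium centre must be in the +2 oxidation state. Pd sits in group 10, so the d-electron count is 10 − 2 = 8. A 4d d⁸ ion has a large crystal-field splitting; square planar leaves the high-energy d_{x²−y²} orbital empty and maximises CFSE. → square planar.
For [HgI4]^2-: Summing ligand charges against the −2 overall charge gives an oxidation state of +2 for mercury. Mercury is a group-12 element; Hg(II) is therefore d¹⁰. A d¹⁰ ion has no crystal-field stabilisation preference between square planar and tetrahedral, so four ligands adopt the sterically favoured tetrahedral geometry. → tetrahedral.

[PdBr2(NCS)(py)]^-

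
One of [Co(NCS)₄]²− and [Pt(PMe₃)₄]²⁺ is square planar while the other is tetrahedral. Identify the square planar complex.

[Pt(PMe₃)₄]²⁺

For [Co(NCS)₄]²−: Ligand charges: each isothiocyanate is −1. With an overall charge of −2 the cobalt centre must be in the +2 oxidation state. Cobalt is a group-9 element; Co(II) is therefore d⁷. For a high-spin 3d d⁷ ion with weak-field ligands the small Δₜ gives little square-planar CFSE advantage, so four ligands adopt the sterically favoured tetrahedral geometry. → tetrahedral.
For [Pt(PMe₃)₄]²⁺: Ligand charges: trimethylphosphine is neutral. With an overall charge of +2 the platinum centre must be in the +2 oxidation state. Pt sits in group 10, so the d-electron count is 10 − 2 = 8. A 5d d⁸ ion has a large crystal-field splitting; square planar leaves the high-energy d_{x²−y²} orbital empty and maximises CFSE. → square planar.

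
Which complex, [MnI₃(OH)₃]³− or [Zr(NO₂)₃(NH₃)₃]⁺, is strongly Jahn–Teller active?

[MnI₃(OH)₃]³−: Summing ligand charges against the −3 overall charge gives an oxidation state of +3 for manganese. Group 7 minus oxidation state 3 gives a d⁴ configuration. Hydroxide and iodide are weak-field ligands for a first-row metal, so the complex is high-spin. The t₂g³e_g¹ (high-spin) configuration has an unevenly filled e_g set; the Jahn–Teller theorem predicts a tetragonal distortion (typically axial elongation) to lift the degeneracy.
[Zr(NO₂)₃(NH₃)₃]⁺: Ligand charges: each nitro (N-bound nitrite) is −1; ammonia is neutral. With an overall charge of +1 the zirconium centre must be in the +4 oxidation state. Zr sits in group 4, so the d-electron count is 4 − 4 = 0. The d⁰ configuration leaves the e_g set evenly filled (or empty) — no strong Jahn–Teller driving force.

[MnI₃(OH)₃]³−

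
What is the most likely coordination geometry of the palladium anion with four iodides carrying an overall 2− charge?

square planar

Summing ligand charges against the −2 overall charge gives an oxidation state of +2 for palladium.
Pd sits in group 10, so the d-electron count is 10 − 2 = 8.
Coordination number: 4.
A 4d d⁸ ion has a large crystal-field splitting; square planar leaves the high-energy d_{x²−y²} orbital empty and maximises CFSE.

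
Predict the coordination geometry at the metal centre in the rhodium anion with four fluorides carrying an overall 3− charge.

Each fluoride is −1; balancing the −3 overall charge requires Rh(I).
Rh sits in group 9, so the d-electron count is 9 − 1 = 8.
Coordination number: 4.
A 4d d⁸ ion has a large crystal-field splitting; square planar leaves the high-energy d_{x²−y²} orbital empty and maximises CFSE.

square planar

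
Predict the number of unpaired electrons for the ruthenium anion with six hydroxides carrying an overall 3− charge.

Each hydroxide is −1; balancing the −3 overall charge requires Ru(III).
Group 8 minus oxidation state 3 gives a d⁵ configuration.
The spin state decides the count: a 4d ion has a large Δₒ and is invariably low-spin.
An octahedral low-spin d⁵ ion is t₂g⁵e_g⁰, giving 1 unpaired electron.

1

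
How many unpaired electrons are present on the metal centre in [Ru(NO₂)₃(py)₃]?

Ligand charges: each nitro (N-bound nitrite) is −1; pyridine is neutral. With an overall charge of 0 the ruthenium centre must be in the +3 oxidation state.
Group 8 minus oxidation state 3 gives a d⁵ configuration.
The spin state decides the count: a 4d ion has a large Δₒ and is invariably low-spin.
An octahedral low-spin d⁵ ion is t₂g⁵e_g⁰, giving 1 unpaired electron.

1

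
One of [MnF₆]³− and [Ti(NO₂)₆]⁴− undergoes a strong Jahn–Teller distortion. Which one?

[MnF₆]³−: Each fluoride is −1; balancing the −3 overall charge requires Mn(III). Manganese is a group-7 element; Mn(III) is therefore d⁴. Fluoride is a weak-field ligand for a first-row metal, so the complex is high-spin. The t₂g³e_g¹ (high-spin) configuration has an unevenly filled e_g set; the Jahn–Teller theorem predicts a tetragonal distortion (typically axial elongation) to lift the degeneracy.
[Ti(NO₂)₆]⁴−: Each nitro (N-bound nitrite) is −1; balancing the −4 overall charge requires Ti(II). Ti sits in group 4, so the d-electron count is 4 − 2 = 2. The d² configuration leaves the e_g set evenly filled (or empty) — no strong Jahn–Teller driving force.

[MnF₆]³−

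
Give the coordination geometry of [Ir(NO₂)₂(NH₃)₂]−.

Ligand charges: each nitro (N-bound nitrite) is −1; ammonia is neutral. With an overall charge of −1 the iridium centre must be in the +1 oxidation state.
Ir sits in group 9, so the d-electron count is 9 − 1 = 8.
Coordination number: 4.
A 5d d⁸ ion has a large crystal-field splitting; square planar leaves the high-energy d_{x²−y²} orbital empty and maximises CFSE.

square planar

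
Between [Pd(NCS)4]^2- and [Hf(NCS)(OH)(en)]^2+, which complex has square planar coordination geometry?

[Pd(NCS)4]^2-

For [Pd(NCS)4]^2-: Summing ligand charges against the −2 overall charge gives an oxidation state of +2 for palladium. Palladium is a group-10 element; Pd(II) is therefore d⁸. A 4d d⁸ ion has a large crystal-field splitting; square planar leaves the high-energy d_{x²−y²} orbital empty and maximises CFSE. → square planar.
For [Hf(NCS)(OH)(en)]^2+: Summing ligand charges against the +2 overall charge gives an oxidation state of +4 for hafnium. Hafnium is a group-4 element; Hf(IV) is therefore d⁰. A d⁰ ion has no crystal-field stabilisation preference between square planar and tetrahedral, so four ligands adopt the sterically favoured tetrahedral geometry. → tetrahedral.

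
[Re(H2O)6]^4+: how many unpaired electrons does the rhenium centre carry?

Water is neutral; balancing the +4 overall charge requires Re(IV).
Re sits in group 7, so the d-electron count is 7 − 4 = 3.
In an octahedral field the d³ configuration is t₂g³e_g⁰ (only one arrangement possible), giving 3 unpaired electrons.

3 unpaired electrons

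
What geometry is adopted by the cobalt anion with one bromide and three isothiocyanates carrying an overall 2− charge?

tetrahedral

Summing ligand charges against the −2 overall charge gives an oxidation state of +2 for cobalt.
Co sits in group 9, so the d-electron count is 9 − 2 = 7.
Coordination number: 4.
Bromide and isothiocyanate are weak-field ligands.
For a high-spin 3d d⁷ ion with weak-field ligands the small Δₜ gives little square-planar CFSE advantage, so four ligands adopt the sterically favoured tetrahedral geometry.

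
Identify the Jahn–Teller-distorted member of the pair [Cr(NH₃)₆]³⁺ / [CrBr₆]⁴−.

[Cr(NH₃)₆]³⁺: Ammonia is neutral; balancing the +3 overall charge requires Cr(III). Group 6 minus oxidation state 3 gives a d³ configuration. The d³ configuration leaves the e_g set evenly filled (or empty) — no strong Jahn–Teller driving force.
[CrBr₆]⁴−: Each bromide is −1; balancing the −4 overall charge requires Cr(II). Group 6 minus oxidation state 2 gives a d⁴ configuration. Bromide is a weak-field ligand for a first-row metal, so the complex is high-spin. The t₂g³e_g¹ (high-spin) configuration has an unevenly filled e_g set; the Jahn–Teller theorem predicts a tetragonal distortion (typically axial elongation) to lift the degeneracy.

[CrBr₆]⁴−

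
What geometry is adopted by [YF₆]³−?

Each fluoride is −1; balancing the −3 overall charge requires Y(III).
Yttrium is a group-3 element; Y(III) is therefore d⁰.
Coordination number: 6.
Six donors around a single metal centre give an octahedral coordination sphere.

octahedral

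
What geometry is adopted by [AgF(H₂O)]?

linear

Summing ligand charges against the 0 overall charge gives an oxidation state of +1 for silver.
Ag sits in group 11, so the d-electron count is 11 − 1 = 10.
With 2 monodentate ligands the coordination number is 2.
A d¹⁰ ion with only two ligands adopts a linear arrangement (sp hybridisation; no CFSE preference).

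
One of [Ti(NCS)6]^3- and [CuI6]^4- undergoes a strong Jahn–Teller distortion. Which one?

[Ti(NCS)6]^3-: Ligand charges: each isothiocyanate is −1. With an overall charge of −3 the titanium centre must be in the +3 oxidation state. Group 4 minus oxidation state 3 gives a d¹ configuration. The d¹ configuration leaves the e_g set evenly filled (or empty) — no strong Jahn–Teller driving force.
[CuI6]^4-: Each iodide is −1; balancing the −4 overall charge requires Cu(II). Group 11 minus oxidation state 2 gives a d⁹ configuration. The t₂g⁶e_g³ configuration has an unevenly filled e_g set; the Jahn–Teller theorem predicts a tetragonal distortion (typically axial elongation) to lift the degeneracy.

[CuI6]^4-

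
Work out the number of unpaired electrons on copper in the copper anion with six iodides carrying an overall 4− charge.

1

Summing ligand charges against the −4 overall charge gives an oxidation state of +2 for copper.
Cu sits in group 11, so the d-electron count is 11 − 2 = 9.
In an octahedral field the d⁹ configuration is t₂g⁶e_g³ (only one arrangement possible), giving 1 unpaired electron.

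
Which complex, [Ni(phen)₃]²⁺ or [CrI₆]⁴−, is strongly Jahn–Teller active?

[CrI₆]⁴−

[Ni(phen)₃]²⁺: Ligand charges: 1,10-phenanthroline is neutral. With an overall charge of +2 the nickel centre must be in the +2 oxidation state. Group 10 minus oxidation state 2 gives a d⁸ configuration. The d⁸ configuration leaves the e_g set evenly filled (or empty) — no strong Jahn–Teller driving force.
[CrI₆]⁴−: Summing ligand charges against the −4 overall charge gives an oxidation state of +2 for chromium. Chromium is a group-6 element; Cr(II) is therefore d⁴. Iodide is a weak-field ligand for a first-row metal, so the complex is high-spin. The t₂g³e_g¹ (high-spin) configuration has an unevenly filled e_g set; the Jahn–Teller theorem predicts a tetragonal distortion (typically axial elongation) to lift the degeneracy.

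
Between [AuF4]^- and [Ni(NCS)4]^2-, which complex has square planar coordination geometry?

[AuF4]^-

For [AuF4]^-: Ligand charges: each fluoride is −1. With an overall charge of −1 the gold centre must be in the +3 oxidation state. Au sits in group 11, so the d-electron count is 11 − 3 = 8. A 5d d⁸ ion has a large crystal-field splitting; square planar leaves the high-energy d_{x²−y²} orbital empty and maximises CFSE. → square planar.
For [Ni(NCS)4]^2-: Summing ligand charges against the −2 overall charge gives an oxidation state of +2 for nickel. Group 10 minus oxidation state 2 gives a d⁸ configuration. Isothiocyanate is a weak-field ligand. With weak-field ligands the CFSE gain from square planar is small, so a 3d d⁸ ion takes the sterically preferred tetrahedral geometry. → tetrahedral.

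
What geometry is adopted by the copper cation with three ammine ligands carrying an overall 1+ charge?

Summing ligand charges against the +1 overall charge gives an oxidation state of +1 for copper.
Copper is a group-11 element; Cu(I) is therefore d¹⁰.
With 3 monodentate ligands the coordination number is 3.
Three ligands around a d¹⁰ centre minimise repulsion in a trigonal-planar arrangement.

trigonal planar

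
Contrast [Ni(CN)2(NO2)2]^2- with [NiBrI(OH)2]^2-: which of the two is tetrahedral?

[NiBrI(OH)2]^2-

For [Ni(CN)2(NO2)2]^2-: Summing ligand charges against the −2 overall charge gives an oxidation state of +2 for nickel. Group 10 minus oxidation state 2 gives a d⁸ configuration. Cyanide and nitro (N-bound nitrite) are strong-field ligands (high in the spectrochemical series). A 3d d⁸ ion with strong-field ligands gains enough CFSE to favour square planar over tetrahedral. → square planar.
For [NiBrI(OH)2]^2-: Summing ligand charges against the −2 overall charge gives an oxidation state of +2 for nickel. Group 10 minus oxidation state 2 gives a d⁸ configuration. Bromide, hydroxide, and iodide are weak-field ligands. With weak-field ligands the CFSE gain from square planar is small, so a 3d d⁸ ion takes the sterically preferred tetrahedral geometry. → tetrahedral.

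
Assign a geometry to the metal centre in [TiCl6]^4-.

octahedral

Ligand charges: each chloride is −1. With an overall charge of −4 the titanium centre must be in the +2 oxidation state.
Titanium is a group-4 element; Ti(II) is therefore d².
With 6 monodentate ligands the coordination number is 6.
Six donors around a single metal centre give an octahedral coordination sphere.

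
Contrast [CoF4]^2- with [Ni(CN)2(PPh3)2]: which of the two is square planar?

[Ni(CN)2(PPh3)2]

For [CoF4]^2-: Summing ligand charges against the −2 overall charge gives an oxidation state of +2 for cobalt. Group 9 minus oxidation state 2 gives a d⁷ configuration. For a high-spin 3d d⁷ ion with weak-field ligands the small Δₜ gives little square-planar CFSE advantage, so four ligands adopt the sterically favoured tetrahedral geometry. → tetrahedral.
For [Ni(CN)2(PPh3)2]: Ligand charges: each cyanide is −1; triphenylphosphine is neutral. With an overall charge of 0 the nickel centre must be in the +2 oxidation state. Nickel is a group-10 element; Ni(II) is therefore d⁸. Cyanide and triphenylphosphine are strong-field ligands (high in the spectrochemical series). A 3d d⁸ ion with strong-field ligands gains enough CFSE to favour square planar over tetrahedral. → square planar.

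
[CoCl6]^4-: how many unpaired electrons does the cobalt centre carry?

Ligand charges: each chloride is −1. With an overall charge of −4 the cobalt centre must be in the +2 oxidation state.
Group 9 minus oxidation state 2 gives a d⁷ configuration.
The spin state decides the count: Chloride is a weak-field ligand for a first-row metal, so the complex is high-spin.
An octahedral high-spin d⁷ ion is t₂g⁵e_g², giving 3 unpaired electrons.

3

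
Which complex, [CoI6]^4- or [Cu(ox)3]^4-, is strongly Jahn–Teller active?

[CoI6]^4-: Each iodide is −1; balancing the −4 overall charge requires Co(II). Cobalt is a group-9 element; Co(II) is therefore d⁷. Iodide is a weak-field ligand for a first-row metal, so the complex is high-spin. The d⁷ configuration leaves the e_g set evenly filled (or empty) — no strong Jahn–Teller driving force.
[Cu(ox)3]^4-: Ligand charges: each oxalate is −2. With an overall charge of −4 the copper centre must be in the +2 oxidation state. Copper is a group-11 element; Cu(II) is therefore d⁹. The t₂g⁶e_g³ configuration has an unevenly filled e_g set; the Jahn–Teller theorem predicts a tetragonal distortion (typically axial elongation) to lift the degeneracy.

[Cu(ox)3]^4-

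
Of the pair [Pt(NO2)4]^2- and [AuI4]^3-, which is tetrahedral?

For [Pt(NO2)4]^2-: Summing ligand charges against the −2 overall charge gives an oxidation state of +2 for platinum. Group 10 minus oxidation state 2 gives a d⁸ configuration. A 5d d⁸ ion has a large crystal-field splitting; square planar leaves the high-energy d_{x²−y²} orbital empty and maximises CFSE. → square planar.
For [AuI4]^3-: Each iodide is −1; balancing the −3 overall charge requires Au(I). Gold is a group-11 element; Au(I) is therefore d¹⁰. A d¹⁰ ion has no crystal-field stabilisation preference between square planar and tetrahedral, so four ligands adopt the sterically favoured tetrahedral geometry. → tetrahedral.

[AuI4]^3-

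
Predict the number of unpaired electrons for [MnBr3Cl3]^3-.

4

Summing ligand charges against the −3 overall charge gives an oxidation state of +3 for manganese.
Group 7 minus oxidation state 3 gives a d⁴ configuration.
The spin state decides the count: Bromide and chloride are weak-field ligands for a first-row metal, so the complex is high-spin.
An octahedral high-spin d⁴ ion is t₂g³e_g¹, giving 4 unpaired electrons.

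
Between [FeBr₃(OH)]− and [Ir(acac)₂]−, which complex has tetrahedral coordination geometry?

[FeBr₃(OH)]−

For [FeBr₃(OH)]−: Each bromide is −1; each hydroxide is −1; balancing the −1 overall charge requires Fe(III). Group 8 minus oxidation state 3 gives a d⁵ configuration. A high-spin d⁵ ion has zero CFSE in either geometry, so four ligands adopt the sterically favoured tetrahedral geometry. → tetrahedral.
For [Ir(acac)₂]−: Ligand charges: each acetylacetonate is −1. With an overall charge of −1 the iridium centre must be in the +1 oxidation state. Iridium is a group-9 element; Ir(I) is therefore d⁸. A 5d d⁸ ion has a large crystal-field splitting; square planar leaves the high-energy d_{x²−y²} orbital empty and maximises CFSE. → square planar.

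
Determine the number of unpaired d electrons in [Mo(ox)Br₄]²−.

Each oxalate is −2; each bromide is −1; balancing the −2 overall charge requires Mo(IV).
Mo sits in group 6, so the d-electron count is 6 − 4 = 2.
Counting donor atoms: 1×oxalate (bidentate) → 2 donors; 4×bromide (monodentate) → 4 donors. Coordination number = 6.
In an octahedral field the d² configuration is t₂g²e_g⁰ (only one arrangement possible), giving 2 unpaired electrons.

2 unpaired electrons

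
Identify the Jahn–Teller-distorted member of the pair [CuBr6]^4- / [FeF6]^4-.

[CuBr6]^4-

[CuBr6]^4-: Ligand charges: each bromide is −1. With an overall charge of −4 the copper centre must be in the +2 oxidation state. Group 11 minus oxidation state 2 gives a d⁹ configuration. The t₂g⁶e_g³ configuration has an unevenly filled e_g set; the Jahn–Teller theorem predicts a tetragonal distortion (typically axial elongation) to lift the degeneracy.
[FeF6]^4-: Each fluoride is −1; balancing the −4 overall charge requires Fe(II). Group 8 minus oxidation state 2 gives a d⁶ configuration. Fluoride is a weak-field ligand for a first-row metal, so the complex is high-spin. The d⁶ configuration leaves the e_g set evenly filled (or empty) — no strong Jahn–Teller driving force.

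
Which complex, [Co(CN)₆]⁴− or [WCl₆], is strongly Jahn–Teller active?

[Co(CN)₆]⁴−: Each cyanide is −1; balancing the −4 overall charge requires Co(II). Cobalt is a group-9 element; Co(II) is therefore d⁷. Cyanide is a strong-field ligand (high in the spectrochemical series) for a first-row metal, so the complex is low-spin. The t₂g⁶e_g¹ (low-spin) configuration has an unevenly filled e_g set; the Jahn–Teller theorem predicts a tetragonal distortion (typically axial elongation) to lift the degeneracy.
[WCl₆]: Each chloride is −1; balancing the 0 overall charge requires W(VI). W sits in group 6, so the d-electron count is 6 − 6 = 0. The d⁰ configuration leaves the e_g set evenly filled (or empty) — no strong Jahn–Teller driving force.

[Co(CN)₆]⁴−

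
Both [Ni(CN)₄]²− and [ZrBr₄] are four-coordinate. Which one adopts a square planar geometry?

For [Ni(CN)₄]²−: Summing ligand charges against the −2 overall charge gives an oxidation state of +2 for nickel. Nickel is a group-10 element; Ni(II) is therefore d⁸. Cyanide is a strong-field ligand (high in the spectrochemical series). A 3d d⁸ ion with strong-field ligands gains enough CFSE to favour square planar over tetrahedral. → square planar.
For [ZrBr₄]: Ligand charges: each bromide is −1. With an overall charge of 0 the zirconium centre must be in the +4 oxidation state. Zr sits in group 4, so the d-electron count is 4 − 4 = 0. A d⁰ ion has no crystal-field stabilisation preference between square planar and tetrahedral, so four ligands adopt the sterically favoured tetrahedral geometry. → tetrahedral.

[Ni(CN)₄]²−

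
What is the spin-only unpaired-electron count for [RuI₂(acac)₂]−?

Ligand charges: each iodide is −1; each acetylacetonate is −1. With an overall charge of −1 the ruthenium centre must be in the +3 oxidation state.
Ruthenium is a group-8 element; Ru(III) is therefore d⁵.
Counting donor atoms: 2×iodide (monodentate) → 2 donors; 2×acetylacetonate (bidentate) → 4 donors. Coordination number = 6.
The spin state decides the count: a 4d ion has a large Δₒ and is invariably low-spin.
An octahedral low-spin d⁵ ion is t₂g⁵e_g⁰, giving 1 unpaired electron.

1 unpaired electron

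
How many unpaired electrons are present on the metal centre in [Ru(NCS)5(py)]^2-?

1

Summing ligand charges against the −2 overall charge gives an oxidation state of +3 for ruthenium.
Ru sits in group 8, so the d-electron count is 8 − 3 = 5.
The spin state decides the count: a 4d ion has a large Δₒ and is invariably low-spin.
An octahedral low-spin d⁵ ion is t₂g⁵e_g⁰, giving 1 unpaired electron.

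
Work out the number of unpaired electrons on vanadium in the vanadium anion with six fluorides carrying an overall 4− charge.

Each fluoride is −1; balancing the −4 overall charge requires V(II).
Group 5 minus oxidation state 2 gives a d³ configuration.
In an octahedral field the d³ configuration is t₂g³e_g⁰ (only one arrangement possible), giving 3 unpaired electrons.

3 unpaired electrons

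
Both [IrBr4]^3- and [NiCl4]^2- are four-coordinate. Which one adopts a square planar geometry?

For [IrBr4]^3-: Each bromide is −1; balancing the −3 overall charge requires Ir(I). Ir sits in group 9, so the d-electron count is 9 − 1 = 8. A 5d d⁸ ion has a large crystal-field splitting; square planar leaves the high-energy d_{x²−y²} orbital empty and maximises CFSE. → square planar.
For [NiCl4]^2-: Summing ligand charges against the −2 overall charge gives an oxidation state of +2 for nickel. Group 10 minus oxidation state 2 gives a d⁸ configuration. Chloride is a weak-field ligand. With weak-field ligands the CFSE gain from square planar is small, so a 3d d⁸ ion takes the sterically preferred tetrahedral geometry. → tetrahedral.

[IrBr4]^3-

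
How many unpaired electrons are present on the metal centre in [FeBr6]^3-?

Summing ligand charges against the −3 overall charge gives an oxidation state of +3 for iron.
Group 8 minus oxidation state 3 gives a d⁵ configuration.
The spin state decides the count: Bromide is a weak-field ligand for a first-row metal, so the complex is high-spin.
An octahedral high-spin d⁵ ion is t₂g³e_g², giving 5 unpaired electrons.

5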